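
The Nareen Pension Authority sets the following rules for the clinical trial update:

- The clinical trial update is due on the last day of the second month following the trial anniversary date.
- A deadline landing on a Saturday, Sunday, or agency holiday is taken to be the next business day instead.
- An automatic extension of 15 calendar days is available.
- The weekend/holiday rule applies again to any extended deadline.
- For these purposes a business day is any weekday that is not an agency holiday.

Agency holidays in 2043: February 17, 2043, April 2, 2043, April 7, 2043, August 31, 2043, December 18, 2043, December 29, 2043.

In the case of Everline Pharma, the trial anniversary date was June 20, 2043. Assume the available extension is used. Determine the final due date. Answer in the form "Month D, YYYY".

September 16, 2043

The second month after June 20, 2043 is August 2043, whose last day is August 31, 2043.
August 31, 2043 is a listed holiday, so it moves to the next business day, September 1, 2043 (Tuesday).
Applying the 15-calendar-day extension: September 1, 2043 + 15 days = September 16, 2043.
September 16, 2043 (Wednesday) is already a business day.
Deadline: September 16, 2043.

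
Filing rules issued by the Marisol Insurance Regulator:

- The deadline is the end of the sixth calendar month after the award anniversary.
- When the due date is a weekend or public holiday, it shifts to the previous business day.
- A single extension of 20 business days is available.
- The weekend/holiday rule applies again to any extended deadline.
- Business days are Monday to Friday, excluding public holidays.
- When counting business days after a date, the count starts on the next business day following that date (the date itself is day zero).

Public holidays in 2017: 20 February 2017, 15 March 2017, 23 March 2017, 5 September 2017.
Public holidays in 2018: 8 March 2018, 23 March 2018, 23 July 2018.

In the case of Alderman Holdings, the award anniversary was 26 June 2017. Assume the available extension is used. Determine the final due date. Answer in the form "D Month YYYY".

26 January 2018

6 months after 26 June 2017 falls in December 2017; the last day of that month is 31 December 2017.
31 December 2017 is a Sunday; the preceding business day is 29 December 2017 (Friday).
Counting 20 further business days from 29 December 2017 reaches 26 January 2018.
26 January 2018 is a Friday and not a listed holiday, so it stands.
So the filing is due 26 January 2018.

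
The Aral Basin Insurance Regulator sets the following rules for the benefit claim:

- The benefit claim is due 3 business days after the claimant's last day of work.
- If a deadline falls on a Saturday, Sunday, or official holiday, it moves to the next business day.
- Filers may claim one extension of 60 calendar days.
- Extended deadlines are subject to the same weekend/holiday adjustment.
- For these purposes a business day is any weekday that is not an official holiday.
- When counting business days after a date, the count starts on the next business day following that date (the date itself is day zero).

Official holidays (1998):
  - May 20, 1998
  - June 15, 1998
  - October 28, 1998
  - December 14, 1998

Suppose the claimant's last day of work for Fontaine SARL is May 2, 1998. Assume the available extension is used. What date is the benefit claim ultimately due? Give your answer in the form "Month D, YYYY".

Counting 3 business days after May 2, 1998 (skipping weekends and listed holidays) reaches May 6, 1998.
May 6, 1998 falls on a Wednesday, which is a business day, so no adjustment is needed.
Applying the 60-calendar-day extension: May 6, 1998 + 60 days = July 5, 1998.
July 5, 1998 falls on a Sunday. Rolling to the next business day gives July 6, 1998, a Monday.
The final due date is July 6, 1998.

July 6, 1998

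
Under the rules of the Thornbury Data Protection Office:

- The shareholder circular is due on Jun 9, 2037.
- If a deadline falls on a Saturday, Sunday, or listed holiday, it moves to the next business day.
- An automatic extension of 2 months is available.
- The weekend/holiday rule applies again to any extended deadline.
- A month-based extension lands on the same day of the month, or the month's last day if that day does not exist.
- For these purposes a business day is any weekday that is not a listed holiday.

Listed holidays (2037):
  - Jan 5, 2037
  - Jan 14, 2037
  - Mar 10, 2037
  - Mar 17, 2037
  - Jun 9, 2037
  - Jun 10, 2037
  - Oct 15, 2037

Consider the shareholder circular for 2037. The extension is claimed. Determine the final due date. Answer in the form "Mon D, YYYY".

Aug 11, 2037

The statutory due date is Jun 9, 2037.
Jun 9, 2037 falls on a listed holiday. Rolling to the next business day gives Jun 11, 2037, a Thursday.
The 2 months extension carries Jun 11, 2037 to Aug 11, 2037.
Aug 11, 2037 is a Tuesday and not a listed holiday, so it stands.
Final deadline: Aug 11, 2037.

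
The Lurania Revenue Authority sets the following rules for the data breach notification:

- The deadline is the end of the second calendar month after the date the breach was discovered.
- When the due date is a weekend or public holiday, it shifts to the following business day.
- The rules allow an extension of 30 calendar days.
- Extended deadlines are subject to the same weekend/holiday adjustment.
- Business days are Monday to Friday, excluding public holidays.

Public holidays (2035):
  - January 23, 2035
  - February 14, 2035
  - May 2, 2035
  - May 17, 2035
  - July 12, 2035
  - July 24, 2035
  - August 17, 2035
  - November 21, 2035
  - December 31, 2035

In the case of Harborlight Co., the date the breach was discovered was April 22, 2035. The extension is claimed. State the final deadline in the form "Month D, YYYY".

August 1, 2035

The second month after April 22, 2035 is June 2035, whose last day is June 30, 2035.
June 30, 2035 is a Saturday; the next business day is July 2, 2035 (Monday).
Add the 30 calendar-day extension to July 2, 2035: August 1, 2035.
Since August 1, 2035 is a Wednesday and not a holiday, the date is unchanged.
Final deadline: August 1, 2035.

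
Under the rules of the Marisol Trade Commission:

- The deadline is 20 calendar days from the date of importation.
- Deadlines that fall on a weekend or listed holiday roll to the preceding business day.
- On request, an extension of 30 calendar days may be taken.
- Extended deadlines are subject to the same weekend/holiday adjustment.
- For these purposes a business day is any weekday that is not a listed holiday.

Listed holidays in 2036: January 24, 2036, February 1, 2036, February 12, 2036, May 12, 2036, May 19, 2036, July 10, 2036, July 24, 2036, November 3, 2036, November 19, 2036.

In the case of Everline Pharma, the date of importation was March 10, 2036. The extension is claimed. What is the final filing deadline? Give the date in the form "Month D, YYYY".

20 calendar days after March 10, 2036 is March 30, 2036.
Because March 30, 2036 is a Sunday, the deadline becomes March 28, 2036 (Friday).
Applying the 30-calendar-day extension: March 28, 2036 + 30 days = April 27, 2036.
April 27, 2036 is a Sunday, so it moves to the preceding business day, April 25, 2036 (Friday).
So the filing is due April 25, 2036.

April 25, 2036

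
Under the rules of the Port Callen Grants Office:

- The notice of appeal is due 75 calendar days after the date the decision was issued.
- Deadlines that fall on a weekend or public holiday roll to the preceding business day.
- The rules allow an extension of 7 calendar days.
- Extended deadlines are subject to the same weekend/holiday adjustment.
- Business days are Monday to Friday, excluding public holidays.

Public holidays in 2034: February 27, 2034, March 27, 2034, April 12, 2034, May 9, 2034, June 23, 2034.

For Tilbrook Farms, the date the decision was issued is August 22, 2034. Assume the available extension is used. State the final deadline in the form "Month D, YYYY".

November 10, 2034

Adding 75 calendar days to August 22, 2034 gives November 5, 2034.
Because November 5, 2034 is a Sunday, the deadline becomes November 3, 2034 (Friday).
Add the 7 calendar-day extension to November 3, 2034: November 10, 2034.
November 10, 2034 (Friday) is already a business day.
Final deadline: November 10, 2034.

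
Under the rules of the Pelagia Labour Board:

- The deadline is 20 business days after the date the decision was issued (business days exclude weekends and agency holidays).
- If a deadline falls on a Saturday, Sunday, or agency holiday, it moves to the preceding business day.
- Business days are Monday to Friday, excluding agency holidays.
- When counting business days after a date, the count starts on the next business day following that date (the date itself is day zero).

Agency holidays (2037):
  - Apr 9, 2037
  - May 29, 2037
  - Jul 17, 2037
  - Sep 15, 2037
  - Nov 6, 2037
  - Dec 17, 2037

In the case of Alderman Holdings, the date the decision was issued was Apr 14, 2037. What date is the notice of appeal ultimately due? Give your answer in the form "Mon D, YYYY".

Starting the day after Apr 14, 2037 and counting 20 business days lands on May 12, 2037.
May 12, 2037 falls on a Tuesday, which is a business day, so no adjustment is needed.
Deadline: May 12, 2037.

May 12, 2037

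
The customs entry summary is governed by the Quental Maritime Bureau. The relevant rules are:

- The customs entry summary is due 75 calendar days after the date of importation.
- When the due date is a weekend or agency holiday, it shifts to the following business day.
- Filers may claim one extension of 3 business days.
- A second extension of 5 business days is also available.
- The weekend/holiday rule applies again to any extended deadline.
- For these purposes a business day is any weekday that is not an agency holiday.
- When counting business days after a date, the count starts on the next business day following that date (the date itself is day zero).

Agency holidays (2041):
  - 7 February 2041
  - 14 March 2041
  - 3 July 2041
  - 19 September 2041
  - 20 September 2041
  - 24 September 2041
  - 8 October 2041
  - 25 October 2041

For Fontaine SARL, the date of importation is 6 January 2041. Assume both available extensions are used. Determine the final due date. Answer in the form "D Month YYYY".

3 April 2041

Adding 75 calendar days to 6 January 2041 gives 22 March 2041.
22 March 2041 (Friday) is already a business day.
The 3-business-day extension runs from 22 March 2041 to 27 March 2041.
Since 27 March 2041 is a Wednesday and not a holiday, the date is unchanged.
Counting 5 further business days from 27 March 2041 reaches 3 April 2041.
3 April 2041 (Wednesday) is already a business day.
Deadline: 3 April 2041.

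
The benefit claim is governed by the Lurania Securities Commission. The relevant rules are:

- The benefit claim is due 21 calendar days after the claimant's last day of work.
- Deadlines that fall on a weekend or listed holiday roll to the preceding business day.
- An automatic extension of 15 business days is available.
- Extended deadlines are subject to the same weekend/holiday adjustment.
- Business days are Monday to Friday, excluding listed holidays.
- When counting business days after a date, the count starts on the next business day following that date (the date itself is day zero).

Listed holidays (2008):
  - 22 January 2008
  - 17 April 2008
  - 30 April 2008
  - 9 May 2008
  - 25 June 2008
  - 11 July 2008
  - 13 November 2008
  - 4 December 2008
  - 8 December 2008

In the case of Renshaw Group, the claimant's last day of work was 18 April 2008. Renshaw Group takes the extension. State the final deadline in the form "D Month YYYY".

30 May 2008

Trigger date 18 April 2008 + 21 calendar days = 9 May 2008.
9 May 2008 falls on a listed holiday. Rolling to the preceding business day gives 8 May 2008, a Thursday.
Counting 15 further business days from 8 May 2008 reaches 30 May 2008.
Since 30 May 2008 is a Friday and not a holiday, the date is unchanged.
So the filing is due 30 May 2008.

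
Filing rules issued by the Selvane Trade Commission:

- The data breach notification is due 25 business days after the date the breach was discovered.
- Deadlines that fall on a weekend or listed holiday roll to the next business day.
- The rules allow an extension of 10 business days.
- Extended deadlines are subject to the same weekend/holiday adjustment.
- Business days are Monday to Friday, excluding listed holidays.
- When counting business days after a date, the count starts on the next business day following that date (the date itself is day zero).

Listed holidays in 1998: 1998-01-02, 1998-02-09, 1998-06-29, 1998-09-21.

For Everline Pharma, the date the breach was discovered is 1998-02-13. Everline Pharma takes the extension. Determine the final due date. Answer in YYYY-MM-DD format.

1998-04-03

Starting the day after 1998-02-13 and counting 25 business days lands on 1998-03-20.
1998-03-20 (Friday) is already a business day.
Applying the 10-business-day extension: 10 business days after 1998-03-20 is 1998-04-03.
Since 1998-04-03 is a Friday and not a holiday, the date is unchanged.
The final due date is 1998-04-03.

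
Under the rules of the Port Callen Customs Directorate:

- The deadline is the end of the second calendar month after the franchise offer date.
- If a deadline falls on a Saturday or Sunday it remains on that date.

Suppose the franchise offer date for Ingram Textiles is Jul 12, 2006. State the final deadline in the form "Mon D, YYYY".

Sep 30, 2006

The second month after Jul 12, 2006 is September 2006, whose last day is Sep 30, 2006.
Sep 30, 2006 falls on a Saturday. The rules make no weekend/holiday allowance, so it remains Sep 30, 2006.
The final due date is Sep 30, 2006.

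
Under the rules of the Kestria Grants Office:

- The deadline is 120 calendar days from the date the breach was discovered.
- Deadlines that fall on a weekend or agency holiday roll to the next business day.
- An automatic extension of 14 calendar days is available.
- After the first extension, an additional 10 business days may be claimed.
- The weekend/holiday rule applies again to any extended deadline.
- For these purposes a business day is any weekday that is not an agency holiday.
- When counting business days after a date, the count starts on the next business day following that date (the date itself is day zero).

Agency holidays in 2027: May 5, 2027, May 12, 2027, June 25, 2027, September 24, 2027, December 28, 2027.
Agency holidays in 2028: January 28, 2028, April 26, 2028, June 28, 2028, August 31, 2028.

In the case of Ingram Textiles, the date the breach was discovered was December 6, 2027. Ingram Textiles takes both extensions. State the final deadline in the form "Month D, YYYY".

Trigger date December 6, 2027 + 120 calendar days = April 4, 2028.
April 4, 2028 (Tuesday) is already a business day.
Add the 14 calendar-day extension to April 4, 2028: April 18, 2028.
Since April 18, 2028 is a Tuesday and not a holiday, the date is unchanged.
The 10-business-day extension runs from April 18, 2028 to May 3, 2028.
Since May 3, 2028 is a Wednesday and not a holiday, the date is unchanged.
The final due date is May 3, 2028.

May 3, 2028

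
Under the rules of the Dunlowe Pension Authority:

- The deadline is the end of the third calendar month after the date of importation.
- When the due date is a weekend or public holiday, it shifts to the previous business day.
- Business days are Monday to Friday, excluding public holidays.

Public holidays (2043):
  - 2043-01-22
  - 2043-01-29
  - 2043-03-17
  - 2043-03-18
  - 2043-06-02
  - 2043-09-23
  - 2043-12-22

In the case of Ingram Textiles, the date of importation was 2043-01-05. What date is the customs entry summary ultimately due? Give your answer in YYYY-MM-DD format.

2043-04-30

3 months after 2043-01-05 is April 2043; that month ends on 2043-04-30.
2043-04-30 is a Thursday and not a listed holiday, so it stands.
So the filing is due 2043-04-30.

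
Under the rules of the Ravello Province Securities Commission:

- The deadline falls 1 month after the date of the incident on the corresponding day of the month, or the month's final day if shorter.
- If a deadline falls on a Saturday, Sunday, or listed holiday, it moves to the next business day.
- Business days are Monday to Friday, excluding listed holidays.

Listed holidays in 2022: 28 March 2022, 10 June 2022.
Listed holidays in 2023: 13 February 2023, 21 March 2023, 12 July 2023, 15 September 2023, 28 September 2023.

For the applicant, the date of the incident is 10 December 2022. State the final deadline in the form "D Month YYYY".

1 month after 10 December 2022, on the same day of the month, is 10 January 2023.
10 January 2023 (Tuesday) is already a business day.
Deadline: 10 January 2023.

10 January 2023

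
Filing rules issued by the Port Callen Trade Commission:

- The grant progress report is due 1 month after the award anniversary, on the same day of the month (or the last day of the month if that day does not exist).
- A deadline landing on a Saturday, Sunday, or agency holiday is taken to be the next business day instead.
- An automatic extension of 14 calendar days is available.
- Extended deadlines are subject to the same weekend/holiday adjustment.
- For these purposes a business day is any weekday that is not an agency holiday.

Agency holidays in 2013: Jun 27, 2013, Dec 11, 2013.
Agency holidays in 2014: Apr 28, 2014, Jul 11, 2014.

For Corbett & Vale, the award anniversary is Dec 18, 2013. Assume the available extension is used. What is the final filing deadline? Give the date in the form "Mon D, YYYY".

1 month from Dec 18, 2013 is Jan 18, 2014.
Jan 18, 2014 falls on a Saturday. Rolling to the next business day gives Jan 20, 2014, a Monday.
Applying the 14-calendar-day extension: Jan 20, 2014 + 14 days = Feb 3, 2014.
Feb 3, 2014 (Monday) is already a business day.
So the filing is due Feb 3, 2014.

Feb 3, 2014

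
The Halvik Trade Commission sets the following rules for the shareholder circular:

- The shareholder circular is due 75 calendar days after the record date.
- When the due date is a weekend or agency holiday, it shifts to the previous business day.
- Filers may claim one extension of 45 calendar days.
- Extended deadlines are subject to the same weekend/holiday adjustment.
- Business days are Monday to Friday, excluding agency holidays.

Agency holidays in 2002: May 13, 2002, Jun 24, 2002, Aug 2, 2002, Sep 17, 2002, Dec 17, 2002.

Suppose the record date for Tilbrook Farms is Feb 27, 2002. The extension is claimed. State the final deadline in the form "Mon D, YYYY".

Jun 21, 2002

Adding 75 calendar days to Feb 27, 2002 gives May 13, 2002.
Because May 13, 2002 is a listed holiday, the deadline becomes May 10, 2002 (Friday).
Applying the 45-calendar-day extension: May 10, 2002 + 45 days = Jun 24, 2002.
Jun 24, 2002 is a listed holiday; the preceding business day is Jun 21, 2002 (Friday).
So the filing is due Jun 21, 2002.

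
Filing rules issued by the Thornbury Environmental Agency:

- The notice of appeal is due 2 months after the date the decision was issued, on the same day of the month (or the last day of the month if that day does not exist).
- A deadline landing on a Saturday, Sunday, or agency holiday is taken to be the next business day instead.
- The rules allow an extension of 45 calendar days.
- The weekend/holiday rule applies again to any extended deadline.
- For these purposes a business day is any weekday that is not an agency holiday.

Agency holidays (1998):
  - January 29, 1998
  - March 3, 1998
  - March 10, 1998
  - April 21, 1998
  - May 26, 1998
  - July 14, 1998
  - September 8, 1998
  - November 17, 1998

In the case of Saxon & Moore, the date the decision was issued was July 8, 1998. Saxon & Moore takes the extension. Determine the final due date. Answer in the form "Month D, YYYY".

October 26, 1998

Moving 2 months forward from July 8, 1998 on the corresponding day gives September 8, 1998.
September 8, 1998 is a listed holiday, so it moves to the next business day, September 9, 1998 (Wednesday).
With the 45-day extension, September 9, 1998 becomes October 24, 1998.
Because October 24, 1998 is a Saturday, the deadline becomes October 26, 1998 (Monday).
Final deadline: October 26, 1998.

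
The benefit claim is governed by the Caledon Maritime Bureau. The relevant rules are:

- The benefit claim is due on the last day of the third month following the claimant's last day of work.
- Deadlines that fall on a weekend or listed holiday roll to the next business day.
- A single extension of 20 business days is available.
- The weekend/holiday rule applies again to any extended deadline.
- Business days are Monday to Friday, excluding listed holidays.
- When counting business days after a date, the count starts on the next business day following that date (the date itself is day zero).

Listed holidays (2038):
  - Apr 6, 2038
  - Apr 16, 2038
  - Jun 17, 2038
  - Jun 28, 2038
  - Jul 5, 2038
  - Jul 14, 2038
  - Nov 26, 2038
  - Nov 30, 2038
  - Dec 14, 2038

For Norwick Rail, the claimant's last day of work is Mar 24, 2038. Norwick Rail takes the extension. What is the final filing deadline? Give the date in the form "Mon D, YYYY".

3 months after Mar 24, 2038 falls in June 2038; the last day of that month is Jun 30, 2038.
Jun 30, 2038 (Wednesday) is already a business day.
Counting 20 further business days from Jun 30, 2038 reaches Jul 30, 2038.
Since Jul 30, 2038 is a Friday and not a holiday, the date is unchanged.
The final due date is Jul 30, 2038.

Jul 30, 2038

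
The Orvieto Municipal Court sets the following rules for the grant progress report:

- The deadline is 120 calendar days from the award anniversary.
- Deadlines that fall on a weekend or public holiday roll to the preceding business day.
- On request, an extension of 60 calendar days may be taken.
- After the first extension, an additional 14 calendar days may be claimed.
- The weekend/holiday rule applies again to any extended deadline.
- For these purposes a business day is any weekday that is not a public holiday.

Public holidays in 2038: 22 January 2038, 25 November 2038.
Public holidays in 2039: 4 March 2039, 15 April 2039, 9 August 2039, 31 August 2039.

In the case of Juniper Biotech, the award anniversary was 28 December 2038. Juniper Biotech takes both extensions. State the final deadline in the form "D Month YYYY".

Adding 120 calendar days to 28 December 2038 gives 27 April 2039.
Since 27 April 2039 is a Wednesday and not a holiday, the date is unchanged.
Add the 60 calendar-day extension to 27 April 2039: 26 June 2039.
26 June 2039 is a Sunday; the preceding business day is 24 June 2039 (Friday).
Add the 14 calendar-day extension to 24 June 2039: 8 July 2039.
Since 8 July 2039 is a Friday and not a holiday, the date is unchanged.
So the filing is due 8 July 2039.

8 July 2039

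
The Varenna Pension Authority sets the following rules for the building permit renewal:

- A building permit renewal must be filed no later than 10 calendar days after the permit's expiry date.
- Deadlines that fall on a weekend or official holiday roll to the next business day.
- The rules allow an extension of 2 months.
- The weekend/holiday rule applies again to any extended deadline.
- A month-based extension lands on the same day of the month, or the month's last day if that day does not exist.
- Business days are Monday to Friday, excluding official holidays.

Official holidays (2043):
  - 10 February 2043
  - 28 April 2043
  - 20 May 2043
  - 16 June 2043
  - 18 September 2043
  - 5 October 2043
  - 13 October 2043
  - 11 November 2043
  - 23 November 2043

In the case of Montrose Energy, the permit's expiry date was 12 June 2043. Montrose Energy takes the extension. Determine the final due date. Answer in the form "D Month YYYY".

From 12 June 2043, 10 calendar days later is 22 June 2043.
22 June 2043 (Monday) is already a business day.
Add 2 months to 22 June 2043: 22 August 2043.
22 August 2043 falls on a Saturday. Rolling to the next business day gives 24 August 2043, a Monday.
Deadline: 24 August 2043.

24 August 2043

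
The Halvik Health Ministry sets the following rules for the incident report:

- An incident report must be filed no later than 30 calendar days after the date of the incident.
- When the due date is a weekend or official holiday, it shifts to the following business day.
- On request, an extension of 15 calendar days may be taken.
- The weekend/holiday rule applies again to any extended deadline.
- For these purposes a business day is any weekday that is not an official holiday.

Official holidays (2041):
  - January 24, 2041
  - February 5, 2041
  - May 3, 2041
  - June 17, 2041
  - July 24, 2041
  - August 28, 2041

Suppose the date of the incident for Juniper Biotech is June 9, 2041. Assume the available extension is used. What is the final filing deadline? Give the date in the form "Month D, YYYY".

Trigger date June 9, 2041 + 30 calendar days = July 9, 2041.
July 9, 2041 is a Tuesday and not a listed holiday, so it stands.
With the 15-day extension, July 9, 2041 becomes July 24, 2041.
July 24, 2041 falls on a listed holiday. Rolling to the next business day gives July 25, 2041, a Thursday.
So the filing is due July 25, 2041.

July 25, 2041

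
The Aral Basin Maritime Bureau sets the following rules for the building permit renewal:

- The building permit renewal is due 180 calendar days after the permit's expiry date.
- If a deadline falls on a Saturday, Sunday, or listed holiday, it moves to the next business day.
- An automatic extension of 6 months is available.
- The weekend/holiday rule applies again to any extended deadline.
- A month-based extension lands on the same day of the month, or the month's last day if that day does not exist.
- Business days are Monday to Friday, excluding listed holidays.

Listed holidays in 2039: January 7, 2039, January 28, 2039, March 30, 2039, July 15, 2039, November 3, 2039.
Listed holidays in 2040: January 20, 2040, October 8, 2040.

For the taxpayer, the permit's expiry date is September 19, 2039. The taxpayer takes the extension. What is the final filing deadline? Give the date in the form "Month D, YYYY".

Adding 180 calendar days to September 19, 2039 gives March 17, 2040.
Because March 17, 2040 is a Saturday, the deadline becomes March 19, 2040 (Monday).
The 6 months extension carries March 19, 2040 to September 19, 2040.
Since September 19, 2040 is a Wednesday and not a holiday, the date is unchanged.
Deadline: September 19, 2040.

September 19, 2040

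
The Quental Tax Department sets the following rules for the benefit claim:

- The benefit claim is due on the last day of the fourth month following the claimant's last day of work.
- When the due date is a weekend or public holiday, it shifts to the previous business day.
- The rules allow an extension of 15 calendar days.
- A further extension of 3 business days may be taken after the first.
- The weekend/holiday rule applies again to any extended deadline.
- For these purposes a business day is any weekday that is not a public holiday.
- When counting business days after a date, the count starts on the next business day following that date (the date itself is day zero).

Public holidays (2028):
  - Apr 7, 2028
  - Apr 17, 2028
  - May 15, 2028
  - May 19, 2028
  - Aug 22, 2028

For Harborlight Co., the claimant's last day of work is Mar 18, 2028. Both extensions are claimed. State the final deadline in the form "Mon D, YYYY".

Aug 18, 2028

4 months after Mar 18, 2028 is July 2028; that month ends on Jul 31, 2028.
Jul 31, 2028 is a Monday and not a listed holiday, so it stands.
With the 15-day extension, Jul 31, 2028 becomes Aug 15, 2028.
Since Aug 15, 2028 is a Tuesday and not a holiday, the date is unchanged.
The 3-business-day extension runs from Aug 15, 2028 to Aug 18, 2028.
Since Aug 18, 2028 is a Friday and not a holiday, the date is unchanged.
Deadline: Aug 18, 2028.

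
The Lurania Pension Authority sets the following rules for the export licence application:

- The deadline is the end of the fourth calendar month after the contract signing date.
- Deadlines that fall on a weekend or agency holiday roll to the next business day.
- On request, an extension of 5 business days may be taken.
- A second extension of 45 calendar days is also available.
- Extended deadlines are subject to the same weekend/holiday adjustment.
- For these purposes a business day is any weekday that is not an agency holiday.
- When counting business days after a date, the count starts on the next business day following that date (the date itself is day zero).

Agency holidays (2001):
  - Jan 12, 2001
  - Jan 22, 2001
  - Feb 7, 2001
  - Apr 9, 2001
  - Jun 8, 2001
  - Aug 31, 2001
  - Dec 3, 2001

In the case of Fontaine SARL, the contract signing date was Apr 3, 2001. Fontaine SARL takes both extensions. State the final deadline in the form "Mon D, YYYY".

The fourth month after Apr 3, 2001 is August 2001, whose last day is Aug 31, 2001.
Aug 31, 2001 falls on a listed holiday. Rolling to the next business day gives Sep 3, 2001, a Monday.
Applying the 5-business-day extension: 5 business days after Sep 3, 2001 is Sep 10, 2001.
Since Sep 10, 2001 is a Monday and not a holiday, the date is unchanged.
Applying the 45-calendar-day extension: Sep 10, 2001 + 45 days = Oct 25, 2001.
Oct 25, 2001 (Thursday) is already a business day.
The final due date is Oct 25, 2001.

Oct 25, 2001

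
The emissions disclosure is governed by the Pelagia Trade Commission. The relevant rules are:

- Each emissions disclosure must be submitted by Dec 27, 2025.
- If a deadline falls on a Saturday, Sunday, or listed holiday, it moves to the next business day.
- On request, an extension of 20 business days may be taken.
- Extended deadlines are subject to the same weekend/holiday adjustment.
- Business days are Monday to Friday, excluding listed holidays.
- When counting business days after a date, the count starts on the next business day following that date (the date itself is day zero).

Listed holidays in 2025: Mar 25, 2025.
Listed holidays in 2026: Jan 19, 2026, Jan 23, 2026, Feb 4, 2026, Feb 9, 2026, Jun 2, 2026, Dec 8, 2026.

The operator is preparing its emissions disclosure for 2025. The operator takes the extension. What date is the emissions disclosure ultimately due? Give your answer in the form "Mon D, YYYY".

Jan 28, 2026

The stated deadline is Dec 27, 2025.
Dec 27, 2025 is a Saturday; the next business day is Dec 29, 2025 (Monday).
The 20-business-day extension runs from Dec 29, 2025 to Jan 28, 2026.
Since Jan 28, 2026 is a Wednesday and not a holiday, the date is unchanged.
The final due date is Jan 28, 2026.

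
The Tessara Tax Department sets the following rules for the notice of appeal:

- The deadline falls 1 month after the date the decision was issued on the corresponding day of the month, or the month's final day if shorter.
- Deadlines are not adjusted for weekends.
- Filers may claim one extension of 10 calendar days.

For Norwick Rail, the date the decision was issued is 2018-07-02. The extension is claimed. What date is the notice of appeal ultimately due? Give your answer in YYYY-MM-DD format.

1 month from 2018-07-02 is 2018-08-02.
2018-08-02 is a Thursday; no weekend or holiday adjustment applies.
With the 10-day extension, 2018-08-02 becomes 2018-08-12.
No adjustment is made for weekends or holidays, so 2018-08-12 stands.
The final due date is 2018-08-12.

2018-08-12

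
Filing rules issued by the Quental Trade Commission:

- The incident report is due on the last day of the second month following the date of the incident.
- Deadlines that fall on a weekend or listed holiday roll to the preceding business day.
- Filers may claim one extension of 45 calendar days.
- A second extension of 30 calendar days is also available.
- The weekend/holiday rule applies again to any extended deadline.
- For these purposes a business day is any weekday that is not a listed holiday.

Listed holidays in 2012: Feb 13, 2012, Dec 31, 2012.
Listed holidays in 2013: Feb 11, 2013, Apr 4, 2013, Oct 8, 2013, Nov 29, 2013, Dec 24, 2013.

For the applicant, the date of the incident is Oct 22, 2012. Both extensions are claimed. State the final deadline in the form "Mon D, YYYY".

Mar 8, 2013

2 months after Oct 22, 2012 falls in December 2012; the last day of that month is Dec 31, 2012.
Dec 31, 2012 is a listed holiday, so it moves to the preceding business day, Dec 28, 2012 (Friday).
With the 45-day extension, Dec 28, 2012 becomes Feb 11, 2013.
Feb 11, 2013 is a listed holiday, so it moves to the preceding business day, Feb 8, 2013 (Friday).
With the 30-day extension, Feb 8, 2013 becomes Mar 10, 2013.
Mar 10, 2013 falls on a Sunday. Rolling to the preceding business day gives Mar 8, 2013, a Friday.
The final due date is Mar 8, 2013.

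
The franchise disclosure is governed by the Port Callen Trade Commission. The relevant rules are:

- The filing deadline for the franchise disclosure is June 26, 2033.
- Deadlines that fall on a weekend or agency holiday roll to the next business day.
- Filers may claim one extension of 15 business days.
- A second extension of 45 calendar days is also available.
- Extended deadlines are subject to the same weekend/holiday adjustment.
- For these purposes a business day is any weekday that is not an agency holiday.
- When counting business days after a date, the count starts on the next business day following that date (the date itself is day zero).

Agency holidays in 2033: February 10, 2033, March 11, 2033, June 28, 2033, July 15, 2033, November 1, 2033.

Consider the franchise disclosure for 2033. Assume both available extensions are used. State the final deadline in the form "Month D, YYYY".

The stated deadline is June 26, 2033.
June 26, 2033 is a Sunday; the next business day is June 27, 2033 (Monday).
The 15-business-day extension runs from June 27, 2033 to July 20, 2033.
Since July 20, 2033 is a Wednesday and not a holiday, the date is unchanged.
Add the 45 calendar-day extension to July 20, 2033: September 3, 2033.
Because September 3, 2033 is a Saturday, the deadline becomes September 5, 2033 (Monday).
Deadline: September 5, 2033.

September 5, 2033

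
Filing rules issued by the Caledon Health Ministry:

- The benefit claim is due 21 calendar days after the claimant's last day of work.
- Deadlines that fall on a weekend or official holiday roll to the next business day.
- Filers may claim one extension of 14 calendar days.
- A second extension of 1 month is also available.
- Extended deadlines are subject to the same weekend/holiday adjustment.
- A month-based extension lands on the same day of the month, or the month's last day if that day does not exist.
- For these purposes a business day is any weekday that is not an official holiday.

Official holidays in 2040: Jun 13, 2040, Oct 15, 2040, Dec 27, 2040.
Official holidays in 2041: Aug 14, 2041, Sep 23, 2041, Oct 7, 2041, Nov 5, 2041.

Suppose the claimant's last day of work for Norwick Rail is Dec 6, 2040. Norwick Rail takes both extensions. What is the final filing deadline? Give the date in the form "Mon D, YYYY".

Trigger date Dec 6, 2040 + 21 calendar days = Dec 27, 2040.
Because Dec 27, 2040 is a listed holiday, the deadline becomes Dec 28, 2040 (Friday).
With the 14-day extension, Dec 28, 2040 becomes Jan 11, 2041.
Since Jan 11, 2041 is a Friday and not a holiday, the date is unchanged.
The 1 month extension carries Jan 11, 2041 to Feb 11, 2041.
Feb 11, 2041 (Monday) is already a business day.
The final due date is Feb 11, 2041.

Feb 11, 2041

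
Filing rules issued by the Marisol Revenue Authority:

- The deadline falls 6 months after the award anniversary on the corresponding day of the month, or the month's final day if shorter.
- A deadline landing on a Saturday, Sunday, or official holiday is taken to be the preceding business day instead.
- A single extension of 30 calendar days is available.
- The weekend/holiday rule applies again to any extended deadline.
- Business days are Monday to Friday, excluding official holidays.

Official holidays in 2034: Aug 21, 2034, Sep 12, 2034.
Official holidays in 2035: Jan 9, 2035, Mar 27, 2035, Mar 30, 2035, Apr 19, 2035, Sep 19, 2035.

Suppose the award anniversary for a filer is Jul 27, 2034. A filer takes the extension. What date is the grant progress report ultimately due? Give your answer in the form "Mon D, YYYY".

Feb 23, 2035

Moving 6 months forward from Jul 27, 2034 on the corresponding day gives Jan 27, 2035.
Jan 27, 2035 is a Saturday, so it moves to the preceding business day, Jan 26, 2035 (Friday).
Add the 30 calendar-day extension to Jan 26, 2035: Feb 25, 2035.
Feb 25, 2035 is a Sunday; the preceding business day is Feb 23, 2035 (Friday).
Final deadline: Feb 23, 2035.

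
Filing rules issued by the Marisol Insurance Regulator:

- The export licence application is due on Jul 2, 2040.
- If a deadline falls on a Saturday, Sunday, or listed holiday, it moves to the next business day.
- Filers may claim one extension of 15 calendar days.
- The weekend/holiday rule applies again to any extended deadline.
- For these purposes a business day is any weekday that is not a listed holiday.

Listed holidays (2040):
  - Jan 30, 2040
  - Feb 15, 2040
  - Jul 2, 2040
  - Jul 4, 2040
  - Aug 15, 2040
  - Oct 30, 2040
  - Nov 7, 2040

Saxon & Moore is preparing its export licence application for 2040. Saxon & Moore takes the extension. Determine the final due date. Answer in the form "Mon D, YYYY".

Jul 18, 2040

The statutory due date is Jul 2, 2040.
Jul 2, 2040 is a listed holiday; the next business day is Jul 3, 2040 (Tuesday).
Applying the 15-calendar-day extension: Jul 3, 2040 + 15 days = Jul 18, 2040.
Jul 18, 2040 is a Wednesday and not a listed holiday, so it stands.
Final deadline: Jul 18, 2040.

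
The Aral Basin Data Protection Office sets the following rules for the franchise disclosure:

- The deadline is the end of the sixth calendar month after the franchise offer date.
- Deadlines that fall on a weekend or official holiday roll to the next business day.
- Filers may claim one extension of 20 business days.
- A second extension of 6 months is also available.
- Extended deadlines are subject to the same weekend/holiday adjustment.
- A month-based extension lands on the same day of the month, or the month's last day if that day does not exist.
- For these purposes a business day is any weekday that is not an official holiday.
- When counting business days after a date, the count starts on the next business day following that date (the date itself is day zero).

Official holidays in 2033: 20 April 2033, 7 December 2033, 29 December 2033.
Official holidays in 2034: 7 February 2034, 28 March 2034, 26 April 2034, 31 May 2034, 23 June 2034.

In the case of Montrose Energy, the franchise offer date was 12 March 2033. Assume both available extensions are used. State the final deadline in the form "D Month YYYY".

The sixth month after 12 March 2033 is September 2033, whose last day is 30 September 2033.
30 September 2033 (Friday) is already a business day.
The 20-business-day extension runs from 30 September 2033 to 28 October 2033.
28 October 2033 (Friday) is already a business day.
Add 6 months to 28 October 2033: 28 April 2034.
28 April 2034 (Friday) is already a business day.
Final deadline: 28 April 2034.

28 April 2034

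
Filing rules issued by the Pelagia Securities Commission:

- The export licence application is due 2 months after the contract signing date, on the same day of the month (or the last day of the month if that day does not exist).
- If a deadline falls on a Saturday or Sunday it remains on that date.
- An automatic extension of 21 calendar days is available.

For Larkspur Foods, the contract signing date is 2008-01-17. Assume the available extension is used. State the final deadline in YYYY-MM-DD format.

2008-04-07

Moving 2 months forward from 2008-01-17 on the corresponding day gives 2008-03-17.
2008-03-17 falls on a Monday. The rules make no weekend/holiday allowance, so it remains 2008-03-17.
Applying the 21-calendar-day extension: 2008-03-17 + 21 days = 2008-04-07.
No adjustment is made for weekends or holidays, so 2008-04-07 stands.
So the filing is due 2008-04-07.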